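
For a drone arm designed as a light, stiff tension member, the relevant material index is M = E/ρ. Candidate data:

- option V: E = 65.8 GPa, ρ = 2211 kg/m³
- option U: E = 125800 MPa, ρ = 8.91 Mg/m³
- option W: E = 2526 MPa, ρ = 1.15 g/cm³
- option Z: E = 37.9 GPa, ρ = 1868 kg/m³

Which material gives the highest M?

option V

Putting every candidate on a common basis:
  option V: E = 65.80 GPa, ρ = 2211 kg/m³
  option U: E = 125.8 GPa, ρ = 8910 kg/m³
  option W: E = 2.526 GPa, ρ = 1150 kg/m³
  option Z: E = 37.90 GPa, ρ = 1868 kg/m³
  option V: M = 29.8 MN·m/kg
  option Z: M = 20.3 MN·m/kg
  option U: M = 14.1 MN·m/kg
  option W: M = 2.20 MN·m/kg
Option V ranks first.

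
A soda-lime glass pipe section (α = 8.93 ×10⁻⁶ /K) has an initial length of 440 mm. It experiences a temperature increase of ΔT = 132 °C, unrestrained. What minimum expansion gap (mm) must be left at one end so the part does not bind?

0.519 mm

ΔL = α·L₀·ΔT = 8.93×10⁻⁶ × 440 mm × 132.0 K = 0.519 mm.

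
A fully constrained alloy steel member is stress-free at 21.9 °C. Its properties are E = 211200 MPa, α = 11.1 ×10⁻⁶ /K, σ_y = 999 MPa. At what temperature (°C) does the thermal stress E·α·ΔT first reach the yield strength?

448 °C

E = 211200 MPa = 211.2 GPa.
E·α·ΔT = 999.0 MPa ⇒ ΔT = 999.0 / (211.2×10³ × 11.1×10⁻⁶) = 426.1 K.
T = 21.9 + 426.1 = 448.0 °C.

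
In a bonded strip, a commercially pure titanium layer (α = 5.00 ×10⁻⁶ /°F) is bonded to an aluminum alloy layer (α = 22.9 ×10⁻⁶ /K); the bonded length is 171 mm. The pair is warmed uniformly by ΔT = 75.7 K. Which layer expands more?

commercially pure titanium: α = 5.00×10⁻⁶/°F × 9/5 = 9.00×10⁻⁶/K.
α(commercially pure titanium) = 9.00×10⁻⁶/K vs α(aluminum alloy) = 22.9×10⁻⁶/K.
Higher α expands more for the same ΔT: aluminum alloy.

aluminum alloy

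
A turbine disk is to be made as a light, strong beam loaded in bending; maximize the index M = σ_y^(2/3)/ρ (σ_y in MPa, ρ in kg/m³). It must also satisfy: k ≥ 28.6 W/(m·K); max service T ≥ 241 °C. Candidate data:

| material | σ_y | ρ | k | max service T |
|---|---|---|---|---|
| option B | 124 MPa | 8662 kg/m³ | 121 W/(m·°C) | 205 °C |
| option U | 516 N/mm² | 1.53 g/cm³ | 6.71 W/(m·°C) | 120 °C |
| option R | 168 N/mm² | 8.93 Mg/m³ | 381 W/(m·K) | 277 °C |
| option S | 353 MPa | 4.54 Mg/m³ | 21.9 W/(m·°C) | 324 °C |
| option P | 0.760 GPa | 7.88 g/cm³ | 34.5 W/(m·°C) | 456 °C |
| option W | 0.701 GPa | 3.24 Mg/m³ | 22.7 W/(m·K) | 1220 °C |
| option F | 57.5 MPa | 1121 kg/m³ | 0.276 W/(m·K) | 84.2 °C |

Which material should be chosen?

option P

Screen on constraints: k ≥ 28.6 W/(m·K); max service T ≥ 241 °C. Survivors: option R, option P.
In SI units:
  option R: σ_y = 168.0 MPa, ρ = 8930 kg/m³
  option P: σ_y = 760.0 MPa, ρ = 7880 kg/m³
  option P: M = 10.6×10⁻³
  option R: M = 3.41×10⁻³
Option P ranks first.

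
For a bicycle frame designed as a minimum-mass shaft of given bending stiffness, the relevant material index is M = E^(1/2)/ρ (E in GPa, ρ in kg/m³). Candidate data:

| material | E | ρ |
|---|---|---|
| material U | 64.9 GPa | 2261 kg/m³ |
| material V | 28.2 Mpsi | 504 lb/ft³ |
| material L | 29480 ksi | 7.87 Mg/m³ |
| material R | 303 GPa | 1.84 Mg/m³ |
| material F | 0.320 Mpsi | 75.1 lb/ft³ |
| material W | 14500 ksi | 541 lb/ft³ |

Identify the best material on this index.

material R

Putting every candidate on a common basis:
  material U: E = 64.90 GPa, ρ = 2261 kg/m³
  material V: E = 194.4 GPa, ρ = 8073 kg/m³
  material L: E = 203.3 GPa, ρ = 7870 kg/m³
  material R: E = 303.0 GPa, ρ = 1840 kg/m³
  material F: E = 2.206 GPa, ρ = 1203 kg/m³
  material W: E = 99.97 GPa, ρ = 8666 kg/m³
  material R: M = 9.46×10⁻³
  material U: M = 3.56×10⁻³
  material L: M = 1.81×10⁻³
  material V: M = 1.73×10⁻³
  material F: M = 1.23×10⁻³
  material W: M = 1.15×10⁻³
The maximum is for material R.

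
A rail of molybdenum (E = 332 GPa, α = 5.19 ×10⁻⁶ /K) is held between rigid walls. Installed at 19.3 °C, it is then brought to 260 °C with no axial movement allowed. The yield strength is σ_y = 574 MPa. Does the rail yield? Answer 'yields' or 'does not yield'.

ΔT = 240.7 K. Constrained thermal stress σ = E·α·ΔT = 332.0×10³ MPa × 5.19×10⁻⁶ × 240.7 = 415 MPa (compressive).
Compare to σ_y = 574 MPa: σ < σ_y, so it does not yield.

does not yield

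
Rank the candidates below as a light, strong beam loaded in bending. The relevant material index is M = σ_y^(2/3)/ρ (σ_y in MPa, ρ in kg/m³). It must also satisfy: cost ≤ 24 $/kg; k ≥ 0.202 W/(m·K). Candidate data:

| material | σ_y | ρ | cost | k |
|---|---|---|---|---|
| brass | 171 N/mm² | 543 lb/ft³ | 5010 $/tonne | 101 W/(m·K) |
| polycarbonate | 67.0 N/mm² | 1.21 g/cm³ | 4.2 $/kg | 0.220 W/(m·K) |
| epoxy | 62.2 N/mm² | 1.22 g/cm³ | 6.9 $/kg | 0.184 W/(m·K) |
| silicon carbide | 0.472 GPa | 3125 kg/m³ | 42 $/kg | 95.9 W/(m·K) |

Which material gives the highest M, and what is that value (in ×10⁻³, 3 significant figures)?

Screen on constraints: cost ≤ 24 $/kg; k ≥ 0.202 W/(m·K). Survivors: brass, polycarbonate.
Convert each candidate to consistent units, then evaluate M:
  brass: σ_y = 171.0 MPa, ρ = 8698 kg/m³
  polycarbonate: σ_y = 67.00 MPa, ρ = 1210 kg/m³
  polycarbonate: M = 13.6×10⁻³
  brass: M = 3.54×10⁻³
Highest index: polycarbonate.

polycarbonate, M = 13.6×10⁻³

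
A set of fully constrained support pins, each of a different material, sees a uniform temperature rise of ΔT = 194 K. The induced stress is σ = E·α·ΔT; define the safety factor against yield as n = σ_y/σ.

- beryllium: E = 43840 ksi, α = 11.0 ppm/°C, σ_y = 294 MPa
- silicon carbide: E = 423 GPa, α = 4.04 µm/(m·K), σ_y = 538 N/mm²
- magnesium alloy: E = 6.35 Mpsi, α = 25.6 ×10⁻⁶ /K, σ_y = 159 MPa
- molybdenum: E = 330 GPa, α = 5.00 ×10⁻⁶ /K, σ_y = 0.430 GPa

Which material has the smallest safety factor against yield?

With everything in SI (GPa, ×10⁻⁶/K, MPa):
  beryllium: E = 302.3, α = 11.0, σ_y = 294.0 → σ = 645 MPa, n = 0.456
  silicon carbide: E = 423.0, α = 4.04, σ_y = 538.0 → σ = 332 MPa, n = 1.62
  magnesium alloy: E = 43.78, α = 25.6, σ_y = 159.0 → σ = 217 MPa, n = 0.731
  molybdenum: E = 330.0, α = 5.00, σ_y = 430.0 → σ = 320 MPa, n = 1.34
Beryllium has the lowest safety factor, n = 0.456.

beryllium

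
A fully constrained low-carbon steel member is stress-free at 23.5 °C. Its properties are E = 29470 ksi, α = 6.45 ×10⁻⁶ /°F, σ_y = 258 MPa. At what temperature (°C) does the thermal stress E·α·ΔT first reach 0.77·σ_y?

E = 29470 ksi = 203.2 GPa.
α = 6.45×10⁻⁶/°F × 9/5 = 11.6×10⁻⁶/K.
E·α·ΔT = 198.7 MPa ⇒ ΔT = 198.7 / (203.2×10³ × 11.6×10⁻⁶) = 84.21 K.
T = 23.5 + 84.21 = 107.7 °C.

108 °C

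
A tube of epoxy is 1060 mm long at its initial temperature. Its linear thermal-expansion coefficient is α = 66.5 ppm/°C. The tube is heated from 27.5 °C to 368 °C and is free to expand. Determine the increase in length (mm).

ΔT = 368 − 27.5 = 340.5 K.
ΔL = α·L₀·ΔT = 66.5×10⁻⁶ × 1060 mm × 340.5 K = 24.0 mm.

24.0 mm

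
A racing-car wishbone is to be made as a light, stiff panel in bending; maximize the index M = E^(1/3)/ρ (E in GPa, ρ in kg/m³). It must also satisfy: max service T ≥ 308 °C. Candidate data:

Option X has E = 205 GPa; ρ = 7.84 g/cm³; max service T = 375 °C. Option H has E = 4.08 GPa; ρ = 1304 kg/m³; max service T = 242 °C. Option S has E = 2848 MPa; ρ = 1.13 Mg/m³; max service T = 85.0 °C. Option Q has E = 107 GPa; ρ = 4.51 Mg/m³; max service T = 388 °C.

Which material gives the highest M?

option Q

Screen on constraints: max service T ≥ 308 °C. Survivors: option X, option Q.
Putting every candidate on a common basis:
  option X: E = 205.0 GPa, ρ = 7840 kg/m³
  option Q: E = 107.0 GPa, ρ = 4510 kg/m³
  option Q: M = 1.05×10⁻³
  option X: M = 0.752×10⁻³
Option Q ranks first.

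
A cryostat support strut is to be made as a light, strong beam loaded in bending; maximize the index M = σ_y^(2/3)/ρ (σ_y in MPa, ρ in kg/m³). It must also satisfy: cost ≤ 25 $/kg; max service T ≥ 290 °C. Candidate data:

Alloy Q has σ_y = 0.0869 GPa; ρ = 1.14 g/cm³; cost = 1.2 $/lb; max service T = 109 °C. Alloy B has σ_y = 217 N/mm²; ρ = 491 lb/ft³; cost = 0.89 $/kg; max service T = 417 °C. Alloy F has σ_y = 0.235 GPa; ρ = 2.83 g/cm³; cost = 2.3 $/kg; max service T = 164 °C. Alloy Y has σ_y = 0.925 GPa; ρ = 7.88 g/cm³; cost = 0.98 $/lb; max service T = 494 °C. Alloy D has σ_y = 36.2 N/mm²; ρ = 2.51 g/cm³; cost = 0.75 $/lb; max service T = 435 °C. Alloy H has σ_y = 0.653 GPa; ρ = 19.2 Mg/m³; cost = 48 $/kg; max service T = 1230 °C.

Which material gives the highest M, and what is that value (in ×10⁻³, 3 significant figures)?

alloy Y, M = 12.0×10⁻³

Screen on constraints: cost ≤ 25 $/kg; max service T ≥ 290 °C. Survivors: alloy B, alloy Y, alloy D.
Convert each candidate to consistent units, then evaluate M:
  alloy B: σ_y = 217.0 MPa, ρ = 7865 kg/m³
  alloy Y: σ_y = 925.0 MPa, ρ = 7880 kg/m³
  alloy D: σ_y = 36.20 MPa, ρ = 2510 kg/m³
  alloy Y: M = 12.0×10⁻³
  alloy B: M = 4.59×10⁻³
  alloy D: M = 4.36×10⁻³
The maximum is for alloy Y.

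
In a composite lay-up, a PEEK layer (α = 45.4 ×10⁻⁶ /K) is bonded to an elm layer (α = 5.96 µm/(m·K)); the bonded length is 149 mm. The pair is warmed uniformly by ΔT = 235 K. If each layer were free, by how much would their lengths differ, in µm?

1380 µm

Δα = |45.4 − 5.96|×10⁻⁶/K = 39.4×10⁻⁶/K.
ΔL_mismatch = Δα·L·ΔT = 39.4×10⁻⁶ × 149.0 mm × 235.0 K = 1380 µm.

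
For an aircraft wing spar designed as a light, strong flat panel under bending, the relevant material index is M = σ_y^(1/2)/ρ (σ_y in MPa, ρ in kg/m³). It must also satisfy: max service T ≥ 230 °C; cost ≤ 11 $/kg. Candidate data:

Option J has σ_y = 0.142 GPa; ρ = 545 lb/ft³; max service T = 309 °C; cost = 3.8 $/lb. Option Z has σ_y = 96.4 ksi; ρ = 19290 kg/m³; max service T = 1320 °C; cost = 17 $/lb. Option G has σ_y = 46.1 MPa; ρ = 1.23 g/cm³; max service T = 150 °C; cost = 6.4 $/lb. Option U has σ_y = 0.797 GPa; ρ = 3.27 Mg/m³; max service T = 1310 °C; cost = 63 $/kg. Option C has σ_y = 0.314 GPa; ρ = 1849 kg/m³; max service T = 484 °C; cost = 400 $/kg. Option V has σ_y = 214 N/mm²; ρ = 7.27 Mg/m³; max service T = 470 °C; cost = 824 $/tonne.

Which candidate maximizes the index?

option V

Screen on constraints: max service T ≥ 230 °C; cost ≤ 11 $/kg. Survivors: option J, option V.
In SI units:
  option J: σ_y = 142.0 MPa, ρ = 8730 kg/m³
  option V: σ_y = 214.0 MPa, ρ = 7270 kg/m³
  option V: M = 2.01×10⁻³
  option J: M = 1.36×10⁻³
Option V has the largest M.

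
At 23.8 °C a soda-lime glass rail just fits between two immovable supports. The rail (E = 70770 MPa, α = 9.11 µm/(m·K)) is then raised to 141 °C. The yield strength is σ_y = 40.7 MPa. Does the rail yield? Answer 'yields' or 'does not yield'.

E = 70770 MPa = 70.77 GPa.
ΔT = 117.2 K. Constrained thermal stress σ = E·α·ΔT = 70.77×10³ MPa × 9.11×10⁻⁶ × 117.2 = 75.6 MPa (compressive).
Compare to σ_y = 40.7 MPa: σ ≥ σ_y, so it yields.

yields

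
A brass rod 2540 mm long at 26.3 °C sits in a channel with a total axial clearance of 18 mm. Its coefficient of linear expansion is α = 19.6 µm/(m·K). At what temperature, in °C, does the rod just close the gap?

388 °C

α·L₀·ΔT = 18.0 mm ⇒ ΔT = 18.0 / (19.6×10⁻⁶ × 2540.0) = 361.6 K.
T = 26.3 + 361.6 = 387.9 °C.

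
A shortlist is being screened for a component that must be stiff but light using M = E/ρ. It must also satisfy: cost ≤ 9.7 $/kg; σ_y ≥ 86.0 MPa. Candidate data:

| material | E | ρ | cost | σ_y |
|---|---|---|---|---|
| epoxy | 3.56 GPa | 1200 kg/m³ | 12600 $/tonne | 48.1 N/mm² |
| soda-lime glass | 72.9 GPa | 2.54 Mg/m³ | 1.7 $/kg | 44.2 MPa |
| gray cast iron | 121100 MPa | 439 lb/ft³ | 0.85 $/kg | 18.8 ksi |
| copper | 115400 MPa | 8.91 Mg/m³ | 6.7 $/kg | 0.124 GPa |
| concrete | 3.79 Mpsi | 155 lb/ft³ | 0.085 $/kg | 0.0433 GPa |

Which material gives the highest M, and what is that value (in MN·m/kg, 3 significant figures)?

Screen on constraints: cost ≤ 9.7 $/kg; σ_y ≥ 86.0 MPa. Survivors: gray cast iron, copper.
Putting every candidate on a common basis:
  gray cast iron: E = 121.1 GPa, ρ = 7032 kg/m³
  copper: E = 115.4 GPa, ρ = 8910 kg/m³
  gray cast iron: M = 17.2 MN·m/kg
  copper: M = 13.0 MN·m/kg
Gray cast iron has the largest M.

gray cast iron, M = 17.2 MN·m/kg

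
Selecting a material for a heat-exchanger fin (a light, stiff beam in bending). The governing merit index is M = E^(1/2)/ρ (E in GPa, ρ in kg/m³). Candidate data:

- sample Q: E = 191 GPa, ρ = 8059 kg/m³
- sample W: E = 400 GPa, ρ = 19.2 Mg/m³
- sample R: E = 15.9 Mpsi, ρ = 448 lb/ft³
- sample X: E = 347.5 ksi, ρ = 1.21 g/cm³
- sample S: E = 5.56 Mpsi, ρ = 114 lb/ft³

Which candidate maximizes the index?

sample S

Convert each candidate to consistent units, then evaluate M:
  sample Q: E = 191.0 GPa, ρ = 8059 kg/m³
  sample W: E = 400.0 GPa, ρ = 19200 kg/m³
  sample R: E = 109.6 GPa, ρ = 7176 kg/m³
  sample X: E = 2.396 GPa, ρ = 1210 kg/m³
  sample S: E = 38.33 GPa, ρ = 1826 kg/m³
  sample S: M = 3.39×10⁻³
  sample Q: M = 1.71×10⁻³
  sample R: M = 1.46×10⁻³
  sample X: M = 1.28×10⁻³
  sample W: M = 1.04×10⁻³
Sample S has the largest M.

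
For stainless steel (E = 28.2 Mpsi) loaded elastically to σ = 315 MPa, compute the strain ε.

E = 28.2 Mpsi = 194.4 GPa = 194400 MPa.
ε = σ/E = 315 / 194400 = 1.62×10⁻³.

1.62×10⁻³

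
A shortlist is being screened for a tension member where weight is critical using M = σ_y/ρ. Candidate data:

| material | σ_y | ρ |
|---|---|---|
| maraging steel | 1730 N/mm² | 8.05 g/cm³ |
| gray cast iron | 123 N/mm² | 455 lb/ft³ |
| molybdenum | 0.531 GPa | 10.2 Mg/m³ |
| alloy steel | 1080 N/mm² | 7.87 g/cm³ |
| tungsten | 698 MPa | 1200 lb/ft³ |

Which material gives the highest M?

Normalizing units and computing the index:
  maraging steel: σ_y = 1730 MPa, ρ = 8050 kg/m³
  gray cast iron: σ_y = 123.0 MPa, ρ = 7288 kg/m³
  molybdenum: σ_y = 531.0 MPa, ρ = 10200 kg/m³
  alloy steel: σ_y = 1080 MPa, ρ = 7870 kg/m³
  tungsten: σ_y = 698.0 MPa, ρ = 19220 kg/m³
  maraging steel: M = 215 kN·m/kg
  alloy steel: M = 137 kN·m/kg
  molybdenum: M = 52.1 kN·m/kg
  tungsten: M = 36.3 kN·m/kg
  gray cast iron: M = 16.9 kN·m/kg
Maraging steel ranks first.

maraging steel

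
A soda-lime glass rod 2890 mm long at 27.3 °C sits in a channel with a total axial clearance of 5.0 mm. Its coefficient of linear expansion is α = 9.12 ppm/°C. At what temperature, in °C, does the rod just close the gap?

217 °C

α·L₀·ΔT = 5.0 mm ⇒ ΔT = 5.0 / (9.12×10⁻⁶ × 2890.0) = 189.7 K.
T = 27.3 + 189.7 = 217.0 °C.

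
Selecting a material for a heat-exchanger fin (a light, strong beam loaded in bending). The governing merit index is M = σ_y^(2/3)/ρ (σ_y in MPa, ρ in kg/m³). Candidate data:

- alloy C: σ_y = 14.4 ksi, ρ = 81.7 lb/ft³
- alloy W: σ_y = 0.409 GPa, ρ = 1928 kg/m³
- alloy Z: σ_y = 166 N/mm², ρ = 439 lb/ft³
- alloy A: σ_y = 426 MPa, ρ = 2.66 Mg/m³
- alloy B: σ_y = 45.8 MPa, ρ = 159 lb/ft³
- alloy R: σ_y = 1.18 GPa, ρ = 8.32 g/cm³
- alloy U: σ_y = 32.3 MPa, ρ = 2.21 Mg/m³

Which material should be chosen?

Putting every candidate on a common basis:
  alloy C: σ_y = 99.28 MPa, ρ = 1309 kg/m³
  alloy W: σ_y = 409.0 MPa, ρ = 1928 kg/m³
  alloy Z: σ_y = 166.0 MPa, ρ = 7032 kg/m³
  alloy A: σ_y = 426.0 MPa, ρ = 2660 kg/m³
  alloy B: σ_y = 45.80 MPa, ρ = 2547 kg/m³
  alloy R: σ_y = 1180 MPa, ρ = 8320 kg/m³
  alloy U: σ_y = 32.30 MPa, ρ = 2210 kg/m³
  alloy W: M = 28.6×10⁻³
  alloy A: M = 21.3×10⁻³
  alloy C: M = 16.4×10⁻³
  alloy R: M = 13.4×10⁻³
  alloy B: M = 5.03×10⁻³
  alloy U: M = 4.59×10⁻³
  alloy Z: M = 4.30×10⁻³
Alloy W has the largest M.

alloy W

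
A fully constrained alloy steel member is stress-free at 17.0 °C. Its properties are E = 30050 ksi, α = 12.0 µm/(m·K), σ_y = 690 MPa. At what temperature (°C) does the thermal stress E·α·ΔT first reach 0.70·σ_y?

211 °C

E = 30050 ksi = 207.2 GPa.
E·α·ΔT = 483.0 MPa ⇒ ΔT = 483.0 / (207.2×10³ × 12.0×10⁻⁶) = 194.3 K.
T = 17.0 + 194.3 = 211.3 °C.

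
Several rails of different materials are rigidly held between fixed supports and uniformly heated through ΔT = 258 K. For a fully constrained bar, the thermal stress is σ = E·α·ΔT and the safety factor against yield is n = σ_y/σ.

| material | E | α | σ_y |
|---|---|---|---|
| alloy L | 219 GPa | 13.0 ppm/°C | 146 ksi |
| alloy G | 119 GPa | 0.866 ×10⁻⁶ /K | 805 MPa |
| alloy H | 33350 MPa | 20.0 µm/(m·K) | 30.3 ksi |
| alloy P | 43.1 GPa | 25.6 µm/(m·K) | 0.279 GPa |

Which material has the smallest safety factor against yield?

alloy P

In consistent units (E in GPa, α in ×10⁻⁶/K, σ_y in MPa):
  alloy L: E = 219.0, α = 13.0, σ_y = 1007 → σ = 735 MPa, n = 1.37
  alloy G: E = 119.0, α = 0.866, σ_y = 805.0 → σ = 26.6 MPa, n = 30.3
  alloy H: E = 33.35, α = 20.0, σ_y = 208.9 → σ = 172 MPa, n = 1.21
  alloy P: E = 43.10, α = 25.6, σ_y = 279.0 → σ = 285 MPa, n = 0.980
Alloy P has the lowest safety factor, n = 0.980.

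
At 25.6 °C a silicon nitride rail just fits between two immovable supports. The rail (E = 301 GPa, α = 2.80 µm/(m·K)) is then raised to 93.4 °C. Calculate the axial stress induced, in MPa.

57.1 MPa

ΔT = 67.80 K. Constrained thermal stress σ = E·α·ΔT = 301.0×10³ MPa × 2.80×10⁻⁶ × 67.80 = 57.1 MPa (compressive).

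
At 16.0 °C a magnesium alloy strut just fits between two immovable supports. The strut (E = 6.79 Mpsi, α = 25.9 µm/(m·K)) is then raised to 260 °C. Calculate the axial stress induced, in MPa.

296 MPa

E = 6.79 Mpsi = 46.82 GPa.
ΔT = 244.0 K. Constrained thermal stress σ = E·α·ΔT = 46.82×10³ MPa × 25.9×10⁻⁶ × 244.0 = 296 MPa (compressive).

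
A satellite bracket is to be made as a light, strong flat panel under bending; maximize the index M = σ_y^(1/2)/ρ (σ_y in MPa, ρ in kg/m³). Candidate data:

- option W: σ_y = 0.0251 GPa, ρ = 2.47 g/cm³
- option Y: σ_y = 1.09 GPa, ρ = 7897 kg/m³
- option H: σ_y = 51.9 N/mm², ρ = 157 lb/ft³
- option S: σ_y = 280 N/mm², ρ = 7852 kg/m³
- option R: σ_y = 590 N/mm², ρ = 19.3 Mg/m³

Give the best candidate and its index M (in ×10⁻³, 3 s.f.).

In SI units:
  option W: σ_y = 25.10 MPa, ρ = 2470 kg/m³
  option Y: σ_y = 1090 MPa, ρ = 7897 kg/m³
  option H: σ_y = 51.90 MPa, ρ = 2515 kg/m³
  option S: σ_y = 280.0 MPa, ρ = 7852 kg/m³
  option R: σ_y = 590.0 MPa, ρ = 19300 kg/m³
  option Y: M = 4.18×10⁻³
  option H: M = 2.86×10⁻³
  option S: M = 2.13×10⁻³
  option W: M = 2.03×10⁻³
  option R: M = 1.26×10⁻³
Option Y ranks first.

option Y, M = 4.18×10⁻³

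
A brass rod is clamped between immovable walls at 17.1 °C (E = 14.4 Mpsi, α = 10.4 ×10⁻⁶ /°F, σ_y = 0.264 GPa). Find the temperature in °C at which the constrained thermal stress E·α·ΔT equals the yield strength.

159 °C

E = 14.4 Mpsi = 99.28 GPa.
α = 10.4×10⁻⁶/°F × 9/5 = 18.7×10⁻⁶/K.
σ_y = 0.264 GPa = 264.0 MPa.
E·α·ΔT = 264.0 MPa ⇒ ΔT = 264.0 / (99.28×10³ × 18.7×10⁻⁶) = 142.0 K.
T = 17.1 + 142.0 = 159.1 °C.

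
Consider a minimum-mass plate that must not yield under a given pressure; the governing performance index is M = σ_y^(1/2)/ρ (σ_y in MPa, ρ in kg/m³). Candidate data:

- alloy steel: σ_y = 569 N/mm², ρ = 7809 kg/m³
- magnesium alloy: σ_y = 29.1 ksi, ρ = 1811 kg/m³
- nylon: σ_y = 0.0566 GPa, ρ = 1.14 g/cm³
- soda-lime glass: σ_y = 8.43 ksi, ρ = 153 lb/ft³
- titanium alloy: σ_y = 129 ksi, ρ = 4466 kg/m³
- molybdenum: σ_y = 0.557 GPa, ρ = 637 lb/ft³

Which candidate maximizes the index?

magnesium alloy

Putting every candidate on a common basis:
  alloy steel: σ_y = 569.0 MPa, ρ = 7809 kg/m³
  magnesium alloy: σ_y = 200.6 MPa, ρ = 1811 kg/m³
  nylon: σ_y = 56.60 MPa, ρ = 1140 kg/m³
  soda-lime glass: σ_y = 58.12 MPa, ρ = 2451 kg/m³
  titanium alloy: σ_y = 889.4 MPa, ρ = 4466 kg/m³
  molybdenum: σ_y = 557.0 MPa, ρ = 10200 kg/m³
  magnesium alloy: M = 7.82×10⁻³
  titanium alloy: M = 6.68×10⁻³
  nylon: M = 6.60×10⁻³
  soda-lime glass: M = 3.11×10⁻³
  alloy steel: M = 3.05×10⁻³
  molybdenum: M = 2.31×10⁻³
The maximum is for magnesium alloy.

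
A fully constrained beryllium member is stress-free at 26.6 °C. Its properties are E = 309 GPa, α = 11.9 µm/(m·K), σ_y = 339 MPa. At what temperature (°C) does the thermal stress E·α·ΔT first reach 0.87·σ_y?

E·α·ΔT = 294.9 MPa ⇒ ΔT = 294.9 / (309.0×10³ × 11.9×10⁻⁶) = 80.21 K.
T = 26.6 + 80.21 = 106.8 °C.

107 °C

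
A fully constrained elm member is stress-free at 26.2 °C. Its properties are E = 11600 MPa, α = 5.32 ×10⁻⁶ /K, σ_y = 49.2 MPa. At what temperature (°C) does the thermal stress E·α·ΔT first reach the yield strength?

823 °C

E = 11600 MPa = 11.60 GPa.
E·α·ΔT = 49.20 MPa ⇒ ΔT = 49.20 / (11.60×10³ × 5.32×10⁻⁶) = 797.3 K.
T = 26.2 + 797.3 = 823.5 °C.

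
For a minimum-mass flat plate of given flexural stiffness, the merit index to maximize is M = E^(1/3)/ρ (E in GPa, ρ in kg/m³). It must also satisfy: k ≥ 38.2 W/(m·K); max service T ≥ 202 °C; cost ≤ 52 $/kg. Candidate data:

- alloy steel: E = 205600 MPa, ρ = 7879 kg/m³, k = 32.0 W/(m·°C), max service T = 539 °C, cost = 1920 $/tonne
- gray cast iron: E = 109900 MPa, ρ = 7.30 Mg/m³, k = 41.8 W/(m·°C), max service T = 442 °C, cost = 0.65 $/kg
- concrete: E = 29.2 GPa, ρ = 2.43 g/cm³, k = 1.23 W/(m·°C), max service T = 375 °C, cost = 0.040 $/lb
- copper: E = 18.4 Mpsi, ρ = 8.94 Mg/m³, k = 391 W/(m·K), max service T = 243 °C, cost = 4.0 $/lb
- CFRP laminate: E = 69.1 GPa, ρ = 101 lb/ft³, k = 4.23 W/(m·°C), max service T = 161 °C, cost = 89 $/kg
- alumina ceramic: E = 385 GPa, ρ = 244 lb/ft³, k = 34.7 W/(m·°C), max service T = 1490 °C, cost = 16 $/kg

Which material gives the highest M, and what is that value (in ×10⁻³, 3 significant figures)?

Screen on constraints: k ≥ 38.2 W/(m·K); max service T ≥ 202 °C; cost ≤ 52 $/kg. Survivors: gray cast iron, copper.
In SI units:
  gray cast iron: E = 109.9 GPa, ρ = 7300 kg/m³
  copper: E = 126.9 GPa, ρ = 8940 kg/m³
  gray cast iron: M = 0.656×10⁻³
  copper: M = 0.562×10⁻³
Gray cast iron has the largest M.

gray cast iron, M = 0.656×10⁻³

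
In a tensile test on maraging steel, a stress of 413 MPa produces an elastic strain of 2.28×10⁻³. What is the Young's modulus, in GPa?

181 GPa

E = σ/ε = 413 MPa / 2.28×10⁻³ = 181100 MPa = 181 GPa.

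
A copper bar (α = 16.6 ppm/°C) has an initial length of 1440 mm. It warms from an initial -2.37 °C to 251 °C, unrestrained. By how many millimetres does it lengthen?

ΔT = 251 − (-2.37) = 253.4 K.
ΔL = α·L₀·ΔT = 16.6×10⁻⁶ × 1440 mm × 253.4 K = 6.06 mm.

6.06 mm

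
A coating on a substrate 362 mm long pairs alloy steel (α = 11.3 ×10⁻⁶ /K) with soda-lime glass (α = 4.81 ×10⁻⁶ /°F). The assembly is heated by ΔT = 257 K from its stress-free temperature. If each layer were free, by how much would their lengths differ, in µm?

soda-lime glass: α = 4.81×10⁻⁶/°F × 9/5 = 8.66×10⁻⁶/K.
Δα = |11.3 − 8.66|×10⁻⁶/K = 2.64×10⁻⁶/K.
ΔL_mismatch = Δα·L·ΔT = 2.64×10⁻⁶ × 362.0 mm × 257.0 K = 246 µm.

246 µm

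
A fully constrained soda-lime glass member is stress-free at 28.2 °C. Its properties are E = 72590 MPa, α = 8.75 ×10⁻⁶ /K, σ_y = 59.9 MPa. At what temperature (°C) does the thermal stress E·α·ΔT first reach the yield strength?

123 °C

E = 72590 MPa = 72.59 GPa.
E·α·ΔT = 59.90 MPa ⇒ ΔT = 59.90 / (72.59×10³ × 8.75×10⁻⁶) = 94.31 K.
T = 28.2 + 94.31 = 122.5 °C.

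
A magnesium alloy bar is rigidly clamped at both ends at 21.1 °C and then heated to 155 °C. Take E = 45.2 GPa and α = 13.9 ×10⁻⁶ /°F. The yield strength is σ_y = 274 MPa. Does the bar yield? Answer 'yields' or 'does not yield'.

does not yield

α = 13.9×10⁻⁶/°F × 9/5 = 25.0×10⁻⁶/K.
ΔT = 133.9 K. Constrained thermal stress σ = E·α·ΔT = 45.20×10³ MPa × 25.0×10⁻⁶ × 133.9 = 151 MPa (compressive).
Compare to σ_y = 274 MPa: σ < σ_y, so it does not yield.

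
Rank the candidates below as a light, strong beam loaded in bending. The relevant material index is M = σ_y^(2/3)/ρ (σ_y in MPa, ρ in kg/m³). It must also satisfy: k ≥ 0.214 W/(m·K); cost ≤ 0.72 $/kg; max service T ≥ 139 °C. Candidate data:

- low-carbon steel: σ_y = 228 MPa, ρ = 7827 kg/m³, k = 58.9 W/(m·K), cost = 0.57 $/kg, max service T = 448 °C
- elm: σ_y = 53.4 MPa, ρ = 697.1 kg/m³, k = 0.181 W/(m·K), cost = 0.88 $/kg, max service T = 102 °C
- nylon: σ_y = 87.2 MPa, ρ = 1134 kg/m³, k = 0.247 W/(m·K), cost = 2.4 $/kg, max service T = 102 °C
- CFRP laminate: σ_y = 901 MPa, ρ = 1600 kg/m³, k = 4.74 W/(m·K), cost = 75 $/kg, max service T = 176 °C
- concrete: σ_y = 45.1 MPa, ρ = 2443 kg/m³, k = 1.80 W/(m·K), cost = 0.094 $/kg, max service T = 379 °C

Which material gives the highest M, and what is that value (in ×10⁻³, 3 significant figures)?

Screen on constraints: k ≥ 0.214 W/(m·K); cost ≤ 0.72 $/kg; max service T ≥ 139 °C. Survivors: low-carbon steel, concrete.
Per-candidate index values:
  concrete: M = 5.19×10⁻³
  low-carbon steel: M = 4.77×10⁻³
Highest index: concrete.

concrete, M = 5.19×10⁻³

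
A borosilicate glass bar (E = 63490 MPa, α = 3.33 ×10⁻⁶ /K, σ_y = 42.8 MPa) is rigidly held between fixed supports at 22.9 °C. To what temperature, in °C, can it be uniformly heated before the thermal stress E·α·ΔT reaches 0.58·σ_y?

140 °C

E = 63490 MPa = 63.49 GPa.
E·α·ΔT = 24.82 MPa ⇒ ΔT = 24.82 / (63.49×10³ × 3.33×10⁻⁶) = 117.4 K.
T = 22.9 + 117.4 = 140.3 °C.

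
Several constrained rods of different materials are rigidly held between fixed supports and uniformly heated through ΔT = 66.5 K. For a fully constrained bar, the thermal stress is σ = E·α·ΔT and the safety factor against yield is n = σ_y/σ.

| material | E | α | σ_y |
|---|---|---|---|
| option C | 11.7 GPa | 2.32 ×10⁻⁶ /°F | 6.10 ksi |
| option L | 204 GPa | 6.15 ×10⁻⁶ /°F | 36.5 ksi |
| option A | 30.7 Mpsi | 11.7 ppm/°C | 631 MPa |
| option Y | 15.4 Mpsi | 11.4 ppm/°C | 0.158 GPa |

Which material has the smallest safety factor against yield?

Per material, after unit conversion:
  option C: E = 11.70, α = 4.18, σ_y = 42.06 → σ = 3.25 MPa, n = 12.9
  option L: E = 204.0, α = 11.1, σ_y = 251.7 → σ = 150 MPa, n = 1.68
  option A: E = 211.7, α = 11.7, σ_y = 631.0 → σ = 165 MPa, n = 3.83
  option Y: E = 106.2, α = 11.4, σ_y = 158.0 → σ = 80.5 MPa, n = 1.96
Smallest n: option L with n = 1.68.

option L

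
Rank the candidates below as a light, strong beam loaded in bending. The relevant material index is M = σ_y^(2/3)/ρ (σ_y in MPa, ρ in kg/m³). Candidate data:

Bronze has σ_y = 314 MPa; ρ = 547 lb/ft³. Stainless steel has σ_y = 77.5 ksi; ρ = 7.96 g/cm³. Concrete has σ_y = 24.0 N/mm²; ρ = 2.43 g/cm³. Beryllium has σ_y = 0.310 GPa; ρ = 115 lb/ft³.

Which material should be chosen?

Convert each candidate to consistent units, then evaluate M:
  bronze: σ_y = 314.0 MPa, ρ = 8762 kg/m³
  stainless steel: σ_y = 534.3 MPa, ρ = 7960 kg/m³
  concrete: σ_y = 24.00 MPa, ρ = 2430 kg/m³
  beryllium: σ_y = 310.0 MPa, ρ = 1842 kg/m³
  beryllium: M = 24.9×10⁻³
  stainless steel: M = 8.27×10⁻³
  bronze: M = 5.27×10⁻³
  concrete: M = 3.42×10⁻³
Beryllium ranks first.

beryllium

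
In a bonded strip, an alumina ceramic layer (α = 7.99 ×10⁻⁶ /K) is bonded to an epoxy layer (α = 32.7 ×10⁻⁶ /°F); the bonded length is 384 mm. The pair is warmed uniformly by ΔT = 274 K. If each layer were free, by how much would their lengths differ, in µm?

epoxy: α = 32.7×10⁻⁶/°F × 9/5 = 58.9×10⁻⁶/K.
Δα = |7.99 − 58.9|×10⁻⁶/K = 50.9×10⁻⁶/K.
ΔL_mismatch = Δα·L·ΔT = 50.9×10⁻⁶ × 384.0 mm × 274.0 K = 5350 µm.

5350 µm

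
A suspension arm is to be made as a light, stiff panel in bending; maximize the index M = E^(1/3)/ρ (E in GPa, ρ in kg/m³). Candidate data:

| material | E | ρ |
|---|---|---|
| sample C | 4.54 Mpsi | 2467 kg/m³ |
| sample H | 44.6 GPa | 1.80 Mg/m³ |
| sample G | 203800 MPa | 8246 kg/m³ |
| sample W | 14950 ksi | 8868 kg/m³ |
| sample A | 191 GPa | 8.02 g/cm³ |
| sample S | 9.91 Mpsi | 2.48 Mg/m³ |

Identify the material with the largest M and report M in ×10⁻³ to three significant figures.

sample H, M = 1.97×10⁻³

Putting every candidate on a common basis:
  sample C: E = 31.30 GPa, ρ = 2467 kg/m³
  sample H: E = 44.60 GPa, ρ = 1800 kg/m³
  sample G: E = 203.8 GPa, ρ = 8246 kg/m³
  sample W: E = 103.1 GPa, ρ = 8868 kg/m³
  sample A: E = 191.0 GPa, ρ = 8020 kg/m³
  sample S: E = 68.33 GPa, ρ = 2480 kg/m³
  sample H: M = 1.97×10⁻³
  sample S: M = 1.65×10⁻³
  sample C: M = 1.28×10⁻³
  sample A: M = 0.718×10⁻³
  sample G: M = 0.714×10⁻³
  sample W: M = 0.529×10⁻³
The maximum is for sample H.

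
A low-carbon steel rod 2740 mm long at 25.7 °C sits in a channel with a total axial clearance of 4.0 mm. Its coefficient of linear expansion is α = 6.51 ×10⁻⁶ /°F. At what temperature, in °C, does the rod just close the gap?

150 °C

α = 6.51×10⁻⁶/°F × 9/5 = 11.7×10⁻⁶/K.
α·L₀·ΔT = 4.0 mm ⇒ ΔT = 4.0 / (11.7×10⁻⁶ × 2740.0) = 124.6 K.
T = 25.7 + 124.6 = 150.3 °C.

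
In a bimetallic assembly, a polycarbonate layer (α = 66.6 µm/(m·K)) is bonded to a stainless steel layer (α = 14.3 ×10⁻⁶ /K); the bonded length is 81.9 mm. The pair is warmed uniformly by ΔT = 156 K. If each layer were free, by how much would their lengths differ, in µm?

Δα = |66.6 − 14.3|×10⁻⁶/K = 52.3×10⁻⁶/K.
ΔL_mismatch = Δα·L·ΔT = 52.3×10⁻⁶ × 81.9 mm × 156.0 K = 668 µm.

668 µm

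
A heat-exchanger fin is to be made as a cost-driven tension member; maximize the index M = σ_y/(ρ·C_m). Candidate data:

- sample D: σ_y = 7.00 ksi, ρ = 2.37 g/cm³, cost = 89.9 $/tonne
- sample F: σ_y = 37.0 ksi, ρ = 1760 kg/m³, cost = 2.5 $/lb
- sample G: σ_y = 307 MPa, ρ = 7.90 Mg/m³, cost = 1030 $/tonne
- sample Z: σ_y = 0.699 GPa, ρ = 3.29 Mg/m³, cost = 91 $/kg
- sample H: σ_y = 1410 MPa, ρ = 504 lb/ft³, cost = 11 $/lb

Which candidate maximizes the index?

sample D

In SI units:
  sample D: σ_y = 48.26 MPa, ρ = 2370 kg/m³, cost = 0.08990 $/kg
  sample F: σ_y = 255.1 MPa, ρ = 1760 kg/m³, cost = 5.511 $/kg
  sample G: σ_y = 307.0 MPa, ρ = 7900 kg/m³, cost = 1.030 $/kg
  sample Z: σ_y = 699.0 MPa, ρ = 3290 kg/m³, cost = 91.00 $/kg
  sample H: σ_y = 1410 MPa, ρ = 8073 kg/m³, cost = 24.25 $/kg
  sample D: M = 227 kN·m per $
  sample G: M = 37.7 kN·m per $
  sample F: M = 26.3 kN·m per $
  sample H: M = 7.20 kN·m per $
  sample Z: M = 2.33 kN·m per $
Highest index: sample D.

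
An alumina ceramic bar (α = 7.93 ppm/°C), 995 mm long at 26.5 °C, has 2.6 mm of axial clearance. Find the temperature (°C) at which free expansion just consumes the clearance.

356 °C

α·L₀·ΔT = 2.6 mm ⇒ ΔT = 2.6 / (7.93×10⁻⁶ × 995.0) = 329.5 K.
T = 26.5 + 329.5 = 356.0 °C.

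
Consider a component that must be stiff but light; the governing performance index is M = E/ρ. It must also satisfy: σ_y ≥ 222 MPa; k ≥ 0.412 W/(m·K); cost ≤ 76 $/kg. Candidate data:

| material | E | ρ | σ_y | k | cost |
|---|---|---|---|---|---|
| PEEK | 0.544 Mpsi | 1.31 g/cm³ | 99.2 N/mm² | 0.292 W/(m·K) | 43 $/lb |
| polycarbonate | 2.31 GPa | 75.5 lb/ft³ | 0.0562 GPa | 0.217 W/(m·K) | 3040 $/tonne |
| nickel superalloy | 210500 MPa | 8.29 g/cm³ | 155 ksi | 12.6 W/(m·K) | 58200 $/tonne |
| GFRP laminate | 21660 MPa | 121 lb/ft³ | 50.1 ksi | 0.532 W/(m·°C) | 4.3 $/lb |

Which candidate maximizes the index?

Screen on constraints: σ_y ≥ 222 MPa; k ≥ 0.412 W/(m·K); cost ≤ 76 $/kg. Survivors: nickel superalloy, GFRP laminate.
Normalizing units and computing the index:
  nickel superalloy: E = 210.5 GPa, ρ = 8290 kg/m³
  GFRP laminate: E = 21.66 GPa, ρ = 1938 kg/m³
  nickel superalloy: M = 25.4 MN·m/kg
  GFRP laminate: M = 11.2 MN·m/kg
Highest index: nickel superalloy.

nickel superalloy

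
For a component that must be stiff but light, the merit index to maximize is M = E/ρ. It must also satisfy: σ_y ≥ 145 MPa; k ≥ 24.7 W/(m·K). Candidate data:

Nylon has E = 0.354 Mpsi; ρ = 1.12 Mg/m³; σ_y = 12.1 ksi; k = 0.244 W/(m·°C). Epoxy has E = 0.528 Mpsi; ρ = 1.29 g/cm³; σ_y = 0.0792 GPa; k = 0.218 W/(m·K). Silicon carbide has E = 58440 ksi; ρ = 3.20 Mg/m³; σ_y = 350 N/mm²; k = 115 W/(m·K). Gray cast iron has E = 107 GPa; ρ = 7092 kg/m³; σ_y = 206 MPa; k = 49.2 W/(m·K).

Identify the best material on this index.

silicon carbide

Screen on constraints: σ_y ≥ 145 MPa; k ≥ 24.7 W/(m·K). Survivors: silicon carbide, gray cast iron.
Putting every candidate on a common basis:
  silicon carbide: E = 402.9 GPa, ρ = 3200 kg/m³
  gray cast iron: E = 107.0 GPa, ρ = 7092 kg/m³
  silicon carbide: M = 126 MN·m/kg
  gray cast iron: M = 15.1 MN·m/kg
Silicon carbide has the largest M.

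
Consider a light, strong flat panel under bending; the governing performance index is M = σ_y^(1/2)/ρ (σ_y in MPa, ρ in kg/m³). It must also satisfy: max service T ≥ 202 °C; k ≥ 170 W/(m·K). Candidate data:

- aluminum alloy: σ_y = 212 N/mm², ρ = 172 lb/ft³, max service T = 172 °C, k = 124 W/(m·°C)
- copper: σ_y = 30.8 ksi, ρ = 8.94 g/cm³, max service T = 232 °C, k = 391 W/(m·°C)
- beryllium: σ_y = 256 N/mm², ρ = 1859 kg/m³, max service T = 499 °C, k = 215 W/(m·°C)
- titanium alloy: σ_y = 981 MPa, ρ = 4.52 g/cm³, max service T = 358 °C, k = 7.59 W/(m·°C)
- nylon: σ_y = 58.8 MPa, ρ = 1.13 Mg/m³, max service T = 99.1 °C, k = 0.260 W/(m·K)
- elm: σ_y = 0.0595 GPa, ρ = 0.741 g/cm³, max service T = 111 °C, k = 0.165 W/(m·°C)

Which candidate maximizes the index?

beryllium

Screen on constraints: max service T ≥ 202 °C; k ≥ 170 W/(m·K). Survivors: copper, beryllium.
Convert each candidate to consistent units, then evaluate M:
  copper: σ_y = 212.4 MPa, ρ = 8940 kg/m³
  beryllium: σ_y = 256.0 MPa, ρ = 1859 kg/m³
  beryllium: M = 8.61×10⁻³
  copper: M = 1.63×10⁻³
Beryllium ranks first.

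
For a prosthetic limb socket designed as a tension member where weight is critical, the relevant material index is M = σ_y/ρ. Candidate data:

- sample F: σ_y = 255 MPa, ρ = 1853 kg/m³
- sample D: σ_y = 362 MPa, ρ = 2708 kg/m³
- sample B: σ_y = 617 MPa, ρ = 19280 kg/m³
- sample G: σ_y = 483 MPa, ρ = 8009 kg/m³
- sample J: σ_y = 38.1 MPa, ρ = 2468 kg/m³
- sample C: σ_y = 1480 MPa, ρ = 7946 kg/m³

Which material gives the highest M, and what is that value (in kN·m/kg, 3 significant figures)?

Per-candidate index values:
  sample C: M = 186 kN·m/kg
  sample F: M = 138 kN·m/kg
  sample D: M = 134 kN·m/kg
  sample G: M = 60.3 kN·m/kg
  sample B: M = 32.0 kN·m/kg
  sample J: M = 15.4 kN·m/kg
Sample C has the largest M.

sample C, M = 186 kN·m/kg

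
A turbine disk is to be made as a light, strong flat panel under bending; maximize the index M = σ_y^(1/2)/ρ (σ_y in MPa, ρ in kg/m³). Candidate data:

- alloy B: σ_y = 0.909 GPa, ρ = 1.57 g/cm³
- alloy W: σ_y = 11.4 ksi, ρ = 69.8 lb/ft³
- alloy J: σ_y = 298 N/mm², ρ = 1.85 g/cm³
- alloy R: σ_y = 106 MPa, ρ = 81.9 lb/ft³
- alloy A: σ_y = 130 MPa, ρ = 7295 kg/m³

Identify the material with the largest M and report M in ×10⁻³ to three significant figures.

Putting every candidate on a common basis:
  alloy B: σ_y = 909.0 MPa, ρ = 1570 kg/m³
  alloy W: σ_y = 78.60 MPa, ρ = 1118 kg/m³
  alloy J: σ_y = 298.0 MPa, ρ = 1850 kg/m³
  alloy R: σ_y = 106.0 MPa, ρ = 1312 kg/m³
  alloy A: σ_y = 130.0 MPa, ρ = 7295 kg/m³
  alloy B: M = 19.2×10⁻³
  alloy J: M = 9.33×10⁻³
  alloy W: M = 7.93×10⁻³
  alloy R: M = 7.85×10⁻³
  alloy A: M = 1.56×10⁻³
Highest index: alloy B.

alloy B, M = 19.2×10⁻³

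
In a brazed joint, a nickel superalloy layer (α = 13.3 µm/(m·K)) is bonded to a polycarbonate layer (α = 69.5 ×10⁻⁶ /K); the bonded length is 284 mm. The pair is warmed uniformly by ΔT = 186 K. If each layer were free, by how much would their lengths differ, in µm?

Δα = |13.3 − 69.5|×10⁻⁶/K = 56.2×10⁻⁶/K.
ΔL_mismatch = Δα·L·ΔT = 56.2×10⁻⁶ × 284.0 mm × 186.0 K = 2970 µm.

2970 µm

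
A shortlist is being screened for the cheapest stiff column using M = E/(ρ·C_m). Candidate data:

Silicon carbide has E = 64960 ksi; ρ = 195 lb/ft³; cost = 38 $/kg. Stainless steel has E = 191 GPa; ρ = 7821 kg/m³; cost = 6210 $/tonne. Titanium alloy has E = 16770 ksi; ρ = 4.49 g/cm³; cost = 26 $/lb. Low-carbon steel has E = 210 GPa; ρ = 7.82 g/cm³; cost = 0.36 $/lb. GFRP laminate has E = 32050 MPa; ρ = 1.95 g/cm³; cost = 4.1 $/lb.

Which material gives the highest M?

Convert each candidate to consistent units, then evaluate M:
  silicon carbide: E = 447.9 GPa, ρ = 3124 kg/m³, cost = 38.00 $/kg
  stainless steel: E = 191.0 GPa, ρ = 7821 kg/m³, cost = 6.210 $/kg
  titanium alloy: E = 115.6 GPa, ρ = 4490 kg/m³, cost = 57.32 $/kg
  low-carbon steel: E = 210.0 GPa, ρ = 7820 kg/m³, cost = 0.7937 $/kg
  GFRP laminate: E = 32.05 GPa, ρ = 1950 kg/m³, cost = 9.039 $/kg
  low-carbon steel: M = 33.8 MN·m per $
  stainless steel: M = 3.93 MN·m per $
  silicon carbide: M = 3.77 MN·m per $
  GFRP laminate: M = 1.82 MN·m per $
  titanium alloy: M = 0.449 MN·m per $
Low-carbon steel has the largest M.

low-carbon steel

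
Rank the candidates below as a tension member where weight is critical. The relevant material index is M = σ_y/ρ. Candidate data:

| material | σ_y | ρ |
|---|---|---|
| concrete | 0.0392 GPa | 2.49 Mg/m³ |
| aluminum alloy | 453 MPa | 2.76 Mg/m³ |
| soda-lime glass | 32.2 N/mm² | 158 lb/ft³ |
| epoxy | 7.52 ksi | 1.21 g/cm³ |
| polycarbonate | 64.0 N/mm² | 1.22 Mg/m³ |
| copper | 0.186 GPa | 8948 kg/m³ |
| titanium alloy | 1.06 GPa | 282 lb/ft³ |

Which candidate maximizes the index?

Putting every candidate on a common basis:
  concrete: σ_y = 39.20 MPa, ρ = 2490 kg/m³
  aluminum alloy: σ_y = 453.0 MPa, ρ = 2760 kg/m³
  soda-lime glass: σ_y = 32.20 MPa, ρ = 2531 kg/m³
  epoxy: σ_y = 51.85 MPa, ρ = 1210 kg/m³
  polycarbonate: σ_y = 64.00 MPa, ρ = 1220 kg/m³
  copper: σ_y = 186.0 MPa, ρ = 8948 kg/m³
  titanium alloy: σ_y = 1060 MPa, ρ = 4517 kg/m³
  titanium alloy: M = 235 kN·m/kg
  aluminum alloy: M = 164 kN·m/kg
  polycarbonate: M = 52.5 kN·m/kg
  epoxy: M = 42.9 kN·m/kg
  copper: M = 20.8 kN·m/kg
  concrete: M = 15.7 kN·m/kg
  soda-lime glass: M = 12.7 kN·m/kg
Highest index: titanium alloy.

titanium alloy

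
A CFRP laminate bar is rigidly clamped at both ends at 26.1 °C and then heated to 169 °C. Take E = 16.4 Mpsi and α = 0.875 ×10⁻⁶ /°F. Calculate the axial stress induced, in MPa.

25.4 MPa

E = 16.4 Mpsi = 113.1 GPa.
α = 0.875×10⁻⁶/°F × 9/5 = 1.57×10⁻⁶/K.
ΔT = 142.9 K. Constrained thermal stress σ = E·α·ΔT = 113.1×10³ MPa × 1.57×10⁻⁶ × 142.9 = 25.4 MPa (compressive).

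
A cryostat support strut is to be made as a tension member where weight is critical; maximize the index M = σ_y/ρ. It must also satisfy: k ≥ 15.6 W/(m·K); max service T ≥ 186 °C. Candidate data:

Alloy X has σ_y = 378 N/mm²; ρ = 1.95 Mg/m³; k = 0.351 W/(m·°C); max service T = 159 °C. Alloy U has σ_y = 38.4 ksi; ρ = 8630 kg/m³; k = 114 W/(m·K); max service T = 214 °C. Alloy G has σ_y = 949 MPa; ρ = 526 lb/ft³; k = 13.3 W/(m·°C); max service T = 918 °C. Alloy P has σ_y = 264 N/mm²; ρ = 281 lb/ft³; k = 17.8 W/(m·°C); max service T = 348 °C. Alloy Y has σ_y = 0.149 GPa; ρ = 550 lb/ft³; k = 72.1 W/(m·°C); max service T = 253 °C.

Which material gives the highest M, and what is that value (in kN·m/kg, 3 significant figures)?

alloy P, M = 58.7 kN·m/kg

Screen on constraints: k ≥ 15.6 W/(m·K); max service T ≥ 186 °C. Survivors: alloy U, alloy P, alloy Y.
After converting to SI:
  alloy U: σ_y = 264.8 MPa, ρ = 8630 kg/m³
  alloy P: σ_y = 264.0 MPa, ρ = 4501 kg/m³
  alloy Y: σ_y = 149.0 MPa, ρ = 8810 kg/m³
  alloy P: M = 58.7 kN·m/kg
  alloy U: M = 30.7 kN·m/kg
  alloy Y: M = 16.9 kN·m/kg
The maximum is for alloy P.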